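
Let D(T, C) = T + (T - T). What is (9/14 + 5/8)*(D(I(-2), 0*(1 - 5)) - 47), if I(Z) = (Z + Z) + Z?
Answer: -3763/56 ≈ -67.196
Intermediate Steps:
I(Z) = 3*Z (I(Z) = 2*Z + Z = 3*Z)
D(T, C) = T (D(T, C) = T + 0 = T)
(9/14 + 5/8)*(D(I(-2), 0*(1 - 5)) - 47) = (9/14 + 5/8)*(3*(-2) - 47) = (9*(1/14) + 5*(1/8))*(-6 - 47) = (9/14 + 5/8)*(-53) = (71/56)*(-53) = -3763/56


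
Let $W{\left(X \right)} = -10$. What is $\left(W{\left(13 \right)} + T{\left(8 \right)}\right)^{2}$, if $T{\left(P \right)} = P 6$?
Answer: $1444$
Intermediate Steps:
$T{\left(P \right)} = 6 P$
$\left(W{\left(13 \right)} + T{\left(8 \right)}\right)^{2} = \left(-10 + 6 \cdot 8\right)^{2} = \left(-10 + 48\right)^{2} = 38^{2} = 1444$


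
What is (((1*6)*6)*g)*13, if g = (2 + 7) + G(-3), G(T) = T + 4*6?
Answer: 14040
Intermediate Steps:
G(T) = 24 + T (G(T) = T + 24 = 24 + T)
g = 30 (g = (2 + 7) + (24 - 3) = 9 + 21 = 30)
(((1*6)*6)*g)*13 = (((1*6)*6)*30)*13 = ((6*6)*30)*13 = (36*30)*13 = 1080*13 = 14040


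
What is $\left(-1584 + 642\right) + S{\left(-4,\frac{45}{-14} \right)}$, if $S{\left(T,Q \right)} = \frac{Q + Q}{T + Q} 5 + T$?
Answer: $- \frac{95096}{101} \approx -941.54$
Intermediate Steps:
$S{\left(T,Q \right)} = T + \frac{10 Q}{Q + T}$ ($S{\left(T,Q \right)} = \frac{2 Q}{Q + T} 5 + T = \frac{10 Q}{Q + T} + T = T + \frac{10 Q}{Q + T}$)
$\left(-1584 + 642\right) + S{\left(-4,\frac{45}{-14} \right)} = \left(-1584 + 642\right) + \frac{\left(-4\right)^{2} + 10 \frac{45}{-14} + \frac{45}{-14} \left(-4\right)}{\frac{45}{-14} - 4} = -942 + \frac{16 + 10 \cdot 45 \left(- \frac{1}{14}\right) + 45 \left(- \frac{1}{14}\right) \left(-4\right)}{45 \left(- \frac{1}{14}\right) - 4} = -942 + \frac{16 + 10 \left(- \frac{45}{14}\right) - - \frac{90}{7}}{- \frac{45}{14} - 4} = -942 + \frac{16 - \frac{225}{7} + \frac{90}{7}}{- \frac{101}{14}} = -942 - - \frac{46}{101} = -942 + \frac{46}{101} = - \frac{95096}{101}$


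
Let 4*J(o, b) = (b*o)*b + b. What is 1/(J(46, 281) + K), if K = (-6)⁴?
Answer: 4/3637671 ≈ 1.0996e-6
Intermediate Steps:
J(o, b) = b/4 + o*b²/4 (J(o, b) = ((b*o)*b + b)/4 = (o*b² + b)/4 = (b + o*b²)/4 = b/4 + o*b²/4)
K = 1296
1/(J(46, 281) + K) = 1/((¼)*281*(1 + 281*46) + 1296) = 1/((¼)*281*(1 + 12926) + 1296) = 1/((¼)*281*12927 + 1296) = 1/(3632487/4 + 1296) = 1/(3637671/4) = 4/3637671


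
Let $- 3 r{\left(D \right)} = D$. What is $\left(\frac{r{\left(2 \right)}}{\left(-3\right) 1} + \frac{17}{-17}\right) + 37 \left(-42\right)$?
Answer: $- \frac{13993}{9} \approx -1554.8$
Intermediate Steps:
$r{\left(D \right)} = - \frac{D}{3}$
$\left(\frac{r{\left(2 \right)}}{\left(-3\right) 1} + \frac{17}{-17}\right) + 37 \left(-42\right) = \left(\frac{\left(- \frac{1}{3}\right) 2}{\left(-3\right) 1} + \frac{17}{-17}\right) + 37 \left(-42\right) = \left(- \frac{2}{3 \left(-3\right)} + 17 \left(- \frac{1}{17}\right)\right) - 1554 = \left(\left(- \frac{2}{3}\right) \left(- \frac{1}{3}\right) - 1\right) - 1554 = \left(\frac{2}{9} - 1\right) - 1554 = - \frac{7}{9} - 1554 = - \frac{13993}{9}$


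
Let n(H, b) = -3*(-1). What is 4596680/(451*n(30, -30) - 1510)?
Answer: -4596680/157 ≈ -29278.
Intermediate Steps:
n(H, b) = 3
4596680/(451*n(30, -30) - 1510) = 4596680/(451*3 - 1510) = 4596680/(1353 - 1510) = 4596680/(-157) = 4596680*(-1/157) = -4596680/157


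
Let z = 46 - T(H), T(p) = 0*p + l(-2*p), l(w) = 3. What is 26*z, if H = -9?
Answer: 1118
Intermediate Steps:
T(p) = 3 (T(p) = 0*p + 3 = 0 + 3 = 3)
z = 43 (z = 46 - 1*3 = 46 - 3 = 43)
26*z = 26*43 = 1118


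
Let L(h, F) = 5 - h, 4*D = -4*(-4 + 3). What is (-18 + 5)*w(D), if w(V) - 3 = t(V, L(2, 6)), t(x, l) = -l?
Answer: 0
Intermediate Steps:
D = 1 (D = (-4*(-4 + 3))/4 = (-4*(-1))/4 = (¼)*4 = 1)
w(V) = 0 (w(V) = 3 - (5 - 1*2) = 3 - (5 - 2) = 3 - 1*3 = 3 - 3 = 0)
(-18 + 5)*w(D) = (-18 + 5)*0 = -13*0 = 0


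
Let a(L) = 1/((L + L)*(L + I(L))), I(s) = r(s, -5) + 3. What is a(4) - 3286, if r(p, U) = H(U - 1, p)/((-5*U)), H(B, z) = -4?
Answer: -4495223/1368 ≈ -3286.0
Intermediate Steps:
r(p, U) = 4/(5*U) (r(p, U) = -4*(-1/(5*U)) = -(-4)/(5*U) = 4/(5*U))
I(s) = 71/25 (I(s) = (⅘)/(-5) + 3 = (⅘)*(-⅕) + 3 = -4/25 + 3 = 71/25)
a(L) = 1/(2*L*(71/25 + L)) (a(L) = 1/((L + L)*(L + 71/25)) = 1/((2*L)*(71/25 + L)) = 1/(2*L*(71/25 + L)))
a(4) - 3286 = (25/2)/(4*(71 + 25*4)) - 3286 = (25/2)*(¼)/(71 + 100) - 3286 = (25/2)*(¼)/171 - 3286 = (25/2)*(¼)*(1/171) - 3286 = 25/1368 - 3286 = -4495223/1368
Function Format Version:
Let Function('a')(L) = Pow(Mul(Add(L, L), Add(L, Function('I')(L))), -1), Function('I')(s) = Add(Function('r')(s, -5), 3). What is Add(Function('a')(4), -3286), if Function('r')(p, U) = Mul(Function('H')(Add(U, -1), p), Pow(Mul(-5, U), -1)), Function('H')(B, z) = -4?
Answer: Rational(-4495223, 1368) ≈ -3286.0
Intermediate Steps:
Function('r')(p, U) = Mul(Rational(4, 5), Pow(U, -1)) (Function('r')(p, U) = Mul(-4, Pow(Mul(-5, U), -1)) = Mul(-4, Mul(Rational(-1, 5), Pow(U, -1))) = Mul(Rational(4, 5), Pow(U, -1)))
Function('I')(s) = Rational(71, 25) (Function('I')(s) = Add(Mul(Rational(4, 5), Pow(-5, -1)), 3) = Add(Mul(Rational(4, 5), Rational(-1, 5)), 3) = Add(Rational(-4, 25), 3) = Rational(71, 25))
Function('a')(L) = Mul(Rational(1, 2), Pow(L, -1), Pow(Add(Rational(71, 25), L), -1)) (Function('a')(L) = Pow(Mul(Add(L, L), Add(L, Rational(71, 25))), -1) = Pow(Mul(Mul(2, L), Add(Rational(71, 25), L)), -1) = Pow(Mul(2, L, Add(Rational(71, 25), L)), -1) = Mul(Rational(1, 2), Pow(L, -1), Pow(Add(Rational(71, 25), L), -1)))
Add(Function('a')(4), -3286) = Add(Mul(Rational(25, 2), Pow(4, -1), Pow(Add(71, Mul(25, 4)), -1)), -3286) = Add(Mul(Rational(25, 2), Rational(1, 4), Pow(Add(71, 100), -1)), -3286) = Add(Mul(Rational(25, 2), Rational(1, 4), Pow(171, -1)), -3286) = Add(Mul(Rational(25, 2), Rational(1, 4), Rational(1, 171)), -3286) = Add(Rational(25, 1368), -3286) = Rational(-4495223, 1368)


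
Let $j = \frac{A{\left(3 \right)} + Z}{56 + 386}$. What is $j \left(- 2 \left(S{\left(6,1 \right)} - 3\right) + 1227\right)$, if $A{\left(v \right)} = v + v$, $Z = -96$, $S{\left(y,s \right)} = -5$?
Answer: $- \frac{55935}{221} \approx -253.1$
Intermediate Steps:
$A{\left(v \right)} = 2 v$
$j = - \frac{45}{221}$ ($j = \frac{2 \cdot 3 - 96}{56 + 386} = \frac{6 - 96}{442} = \left(-90\right) \frac{1}{442} = - \frac{45}{221} \approx -0.20362$)
$j \left(- 2 \left(S{\left(6,1 \right)} - 3\right) + 1227\right) = - \frac{45 \left(- 2 \left(-5 - 3\right) + 1227\right)}{221} = - \frac{45 \left(\left(-2\right) \left(-8\right) + 1227\right)}{221} = - \frac{45 \left(16 + 1227\right)}{221} = \left(- \frac{45}{221}\right) 1243 = - \frac{55935}{221}$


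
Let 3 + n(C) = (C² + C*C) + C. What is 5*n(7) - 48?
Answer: 462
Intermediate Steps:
n(C) = -3 + C + 2*C² (n(C) = -3 + ((C² + C*C) + C) = -3 + ((C² + C²) + C) = -3 + (2*C² + C) = -3 + (C + 2*C²) = -3 + C + 2*C²)
5*n(7) - 48 = 5*(-3 + 7 + 2*7²) - 48 = 5*(-3 + 7 + 2*49) - 48 = 5*(-3 + 7 + 98) - 48 = 5*102 - 48 = 510 - 48 = 462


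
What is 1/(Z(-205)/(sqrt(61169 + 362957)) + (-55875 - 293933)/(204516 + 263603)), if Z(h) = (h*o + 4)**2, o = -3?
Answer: 69451383691613152/32171731294713087636417 + 83964138294766921*sqrt(424126)/32171731294713087636417 ≈ 0.0017018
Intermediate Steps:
Z(h) = (4 - 3*h)**2 (Z(h) = (h*(-3) + 4)**2 = (-3*h + 4)**2 = (4 - 3*h)**2)
1/(Z(-205)/(sqrt(61169 + 362957)) + (-55875 - 293933)/(204516 + 263603)) = 1/((4 - 3*(-205))**2/(sqrt(61169 + 362957)) + (-55875 - 293933)/(204516 + 263603)) = 1/((4 + 615)**2/(sqrt(424126)) - 349808/468119) = 1/(619**2*(sqrt(424126)/424126) - 349808*1/468119) = 1/(383161*(sqrt(424126)/424126) - 349808/468119) = 1/(383161*sqrt(424126)/424126 - 349808/468119) = 1/(-349808/468119 + 383161*sqrt(424126)/424126)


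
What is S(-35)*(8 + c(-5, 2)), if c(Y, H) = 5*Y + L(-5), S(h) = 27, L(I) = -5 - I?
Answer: -459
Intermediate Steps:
c(Y, H) = 5*Y (c(Y, H) = 5*Y + (-5 - 1*(-5)) = 5*Y + (-5 + 5) = 5*Y + 0 = 5*Y)
S(-35)*(8 + c(-5, 2)) = 27*(8 + 5*(-5)) = 27*(8 - 25) = 27*(-17) = -459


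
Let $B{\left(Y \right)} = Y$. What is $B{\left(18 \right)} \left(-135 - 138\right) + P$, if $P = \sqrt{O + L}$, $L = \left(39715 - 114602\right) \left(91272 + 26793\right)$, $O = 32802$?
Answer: $-4914 + i \sqrt{8841500853} \approx -4914.0 + 94029.0 i$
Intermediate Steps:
$L = -8841533655$ ($L = \left(-74887\right) 118065 = -8841533655$)
$P = i \sqrt{8841500853}$ ($P = \sqrt{32802 - 8841533655} = \sqrt{-8841500853} = i \sqrt{8841500853} \approx 94029.0 i$)
$B{\left(18 \right)} \left(-135 - 138\right) + P = 18 \left(-135 - 138\right) + i \sqrt{8841500853} = 18 \left(-273\right) + i \sqrt{8841500853} = -4914 + i \sqrt{8841500853}$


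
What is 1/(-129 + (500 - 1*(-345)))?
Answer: 1/716 ≈ 0.0013966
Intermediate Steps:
1/(-129 + (500 - 1*(-345))) = 1/(-129 + (500 + 345)) = 1/(-129 + 845) = 1/716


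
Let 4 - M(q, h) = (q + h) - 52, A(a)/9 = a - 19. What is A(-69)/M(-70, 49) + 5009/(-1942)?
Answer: -174887/13594 ≈ -12.865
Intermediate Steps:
A(a) = -171 + 9*a (A(a) = 9*(a - 19) = 9*(-19 + a) = -171 + 9*a)
M(q, h) = 56 - h - q (M(q, h) = 4 - ((q + h) - 52) = 4 - ((h + q) - 52) = 4 - (-52 + h + q) = 4 + (52 - h - q) = 56 - h - q)
A(-69)/M(-70, 49) + 5009/(-1942) = (-171 + 9*(-69))/(56 - 1*49 - 1*(-70)) + 5009/(-1942) = (-171 - 621)/(56 - 49 + 70) + 5009*(-1/1942) = -792/77 - 5009/1942 = -792*1/77 - 5009/1942 = -72/7 - 5009/1942 = -174887/13594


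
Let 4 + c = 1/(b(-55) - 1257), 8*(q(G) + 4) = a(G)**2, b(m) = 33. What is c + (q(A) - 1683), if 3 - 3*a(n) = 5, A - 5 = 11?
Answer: -2069717/1224 ≈ -1690.9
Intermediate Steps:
A = 16 (A = 5 + 11 = 16)
a(n) = -2/3 (a(n) = 1 - 1/3*5 = 1 - 5/3 = -2/3)
q(G) = -71/18 (q(G) = -4 + (-2/3)**2/8 = -4 + (1/8)*(4/9) = -4 + 1/18 = -71/18)
c = -4897/1224 (c = -4 + 1/(33 - 1257) = -4 + 1/(-1224) = -4 - 1/1224 = -4897/1224 ≈ -4.0008)
c + (q(A) - 1683) = -4897/1224 + (-71/18 - 1683) = -4897/1224 - 30365/18 = -2069717/1224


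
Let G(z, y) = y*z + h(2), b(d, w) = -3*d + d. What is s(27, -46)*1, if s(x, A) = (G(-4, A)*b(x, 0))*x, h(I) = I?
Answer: -271188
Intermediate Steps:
b(d, w) = -2*d
G(z, y) = 2 + y*z (G(z, y) = y*z + 2 = 2 + y*z)
s(x, A) = -2*x²*(2 - 4*A) (s(x, A) = ((2 + A*(-4))*(-2*x))*x = ((2 - 4*A)*(-2*x))*x = (-2*x*(2 - 4*A))*x = -2*x²*(2 - 4*A))
s(27, -46)*1 = (27²*(-4 + 8*(-46)))*1 = (729*(-4 - 368))*1 = (729*(-372))*1 = -271188*1 = -271188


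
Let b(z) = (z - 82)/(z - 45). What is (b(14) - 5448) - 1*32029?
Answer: -1161719/31 ≈ -37475.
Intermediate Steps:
b(z) = (-82 + z)/(-45 + z)
(b(14) - 5448) - 1*32029 = ((-82 + 14)/(-45 + 14) - 5448) - 1*32029 = (-68/(-31) - 5448) - 32029 = (-1/31*(-68) - 5448) - 32029 = (68/31 - 5448) - 32029 = -168820/31 - 32029 = -1161719/31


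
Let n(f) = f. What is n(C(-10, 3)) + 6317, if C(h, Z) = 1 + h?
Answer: 6308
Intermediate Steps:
n(C(-10, 3)) + 6317 = (1 - 10) + 6317 = -9 + 6317 = 6308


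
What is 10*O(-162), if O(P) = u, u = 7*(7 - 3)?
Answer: 280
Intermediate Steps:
u = 28 (u = 7*4 = 28)
O(P) = 28
10*O(-162) = 10*28 = 280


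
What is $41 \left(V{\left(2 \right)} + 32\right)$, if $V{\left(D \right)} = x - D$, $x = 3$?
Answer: $1353$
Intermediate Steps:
$V{\left(D \right)} = 3 - D$
$41 \left(V{\left(2 \right)} + 32\right) = 41 \left(\left(3 - 2\right) + 32\right) = 41 \left(1 + 32\right) = 41 \cdot 33 = 1353$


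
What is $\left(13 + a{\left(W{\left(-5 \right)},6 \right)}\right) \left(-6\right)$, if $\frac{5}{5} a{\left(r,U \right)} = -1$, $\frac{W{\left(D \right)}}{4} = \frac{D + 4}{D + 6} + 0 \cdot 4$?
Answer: $-72$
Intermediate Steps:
$W{\left(D \right)} = \frac{4 \left(4 + D\right)}{6 + D}$ ($W{\left(D \right)} = 4 \left(\frac{D + 4}{D + 6} + 0 \cdot 4\right) = 4 \left(\frac{4 + D}{6 + D} + 0\right) = 4 \frac{4 + D}{6 + D} = \frac{4 \left(4 + D\right)}{6 + D}$)
$a{\left(r,U \right)} = -1$
$\left(13 + a{\left(W{\left(-5 \right)},6 \right)}\right) \left(-6\right) = \left(13 - 1\right) \left(-6\right) = 12 \left(-6\right) = -72$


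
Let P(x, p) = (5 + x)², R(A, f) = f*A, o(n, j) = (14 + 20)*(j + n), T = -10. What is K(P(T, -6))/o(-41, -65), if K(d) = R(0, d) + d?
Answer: -25/3604 ≈ -0.0069367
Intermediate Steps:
o(n, j) = 34*j + 34*n (o(n, j) = 34*(j + n) = 34*j + 34*n)
R(A, f) = A*f
K(d) = d (K(d) = 0*d + d = 0 + d = d)
K(P(T, -6))/o(-41, -65) = (5 - 10)²/(34*(-65) + 34*(-41)) = (-5)²/(-2210 - 1394) = 25/(-3604) = 25*(-1/3604) = -25/3604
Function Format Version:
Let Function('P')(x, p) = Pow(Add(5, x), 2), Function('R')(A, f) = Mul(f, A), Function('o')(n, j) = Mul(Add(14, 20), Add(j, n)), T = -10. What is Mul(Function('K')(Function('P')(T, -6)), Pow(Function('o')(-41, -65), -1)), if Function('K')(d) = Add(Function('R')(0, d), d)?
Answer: Rational(-25, 3604) ≈ -0.0069367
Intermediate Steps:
Function('o')(n, j) = Add(Mul(34, j), Mul(34, n)) (Function('o')(n, j) = Mul(34, Add(j, n)) = Add(Mul(34, j), Mul(34, n)))
Function('R')(A, f) = Mul(A, f)
Function('K')(d) = d (Function('K')(d) = Add(Mul(0, d), d) = Add(0, d) = d)
Mul(Function('K')(Function('P')(T, -6)), Pow(Function('o')(-41, -65), -1)) = Mul(Pow(Add(5, -10), 2), Pow(Add(Mul(34, -65), Mul(34, -41)), -1)) = Mul(Pow(-5, 2), Pow(Add(-2210, -1394), -1)) = Mul(25, Pow(-3604, -1)) = Mul(25, Rational(-1, 3604)) = Rational(-25, 3604)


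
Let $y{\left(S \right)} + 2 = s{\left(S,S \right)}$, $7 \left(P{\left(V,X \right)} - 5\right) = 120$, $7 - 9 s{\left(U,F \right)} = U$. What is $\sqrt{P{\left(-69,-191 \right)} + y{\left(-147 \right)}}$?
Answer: $\frac{\sqrt{16429}}{21} \approx 6.1036$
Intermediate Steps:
$s{\left(U,F \right)} = \frac{7}{9} - \frac{U}{9}$
$P{\left(V,X \right)} = \frac{155}{7}$ ($P{\left(V,X \right)} = 5 + \frac{1}{7} \cdot 120 = 5 + \frac{120}{7} = \frac{155}{7}$)
$y{\left(S \right)} = - \frac{11}{9} - \frac{S}{9}$ ($y{\left(S \right)} = -2 - \left(- \frac{7}{9} + \frac{S}{9}\right) = - \frac{11}{9} - \frac{S}{9}$)
$\sqrt{P{\left(-69,-191 \right)} + y{\left(-147 \right)}} = \sqrt{\frac{155}{7} - - \frac{136}{9}} = \sqrt{\frac{155}{7} + \left(- \frac{11}{9} + \frac{49}{3}\right)} = \sqrt{\frac{155}{7} + \frac{136}{9}} = \sqrt{\frac{2347}{63}} = \frac{\sqrt{16429}}{21}$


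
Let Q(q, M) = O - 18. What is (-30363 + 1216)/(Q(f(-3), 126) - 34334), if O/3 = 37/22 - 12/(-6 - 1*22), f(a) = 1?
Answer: 4488638/5289233 ≈ 0.84864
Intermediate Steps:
O = 975/154 (O = 3*(37/22 - 12/(-6 - 1*22)) = 3*(37*(1/22) - 12/(-6 - 22)) = 3*(37/22 - 12/(-28)) = 3*(37/22 - 12*(-1/28)) = 3*(37/22 + 3/7) = 3*(325/154) = 975/154 ≈ 6.3312)
Q(q, M) = -1797/154 (Q(q, M) = 975/154 - 18 = -1797/154)
(-30363 + 1216)/(Q(f(-3), 126) - 34334) = (-30363 + 1216)/(-1797/154 - 34334) = -29147/(-5289233/154) = -29147*(-154/5289233) = 4488638/5289233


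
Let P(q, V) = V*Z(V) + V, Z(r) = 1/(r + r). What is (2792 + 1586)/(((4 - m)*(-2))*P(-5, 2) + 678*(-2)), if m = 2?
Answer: -2189/683 ≈ -3.2050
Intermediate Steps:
Z(r) = 1/(2*r)
P(q, V) = ½ + V (P(q, V) = V*(1/(2*V)) + V = ½ + V)
(2792 + 1586)/(((4 - m)*(-2))*P(-5, 2) + 678*(-2)) = (2792 + 1586)/(((4 - 1*2)*(-2))*(½ + 2) + 678*(-2)) = 4378/(((4 - 2)*(-2))*(5/2) - 1356) = 4378/((2*(-2))*(5/2) - 1356) = 4378/(-4*5/2 - 1356) = 4378/(-10 - 1356) = 4378/(-1366) = 4378*(-1/1366) = -2189/683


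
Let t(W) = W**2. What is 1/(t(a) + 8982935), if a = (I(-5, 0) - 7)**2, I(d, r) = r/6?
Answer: 1/8985336 ≈ 1.1129e-7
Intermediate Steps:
I(d, r) = r/6 (I(d, r) = r*(1/6) = r/6)
a = 49 (a = ((1/6)*0 - 7)**2 = (0 - 7)**2 = (-7)**2 = 49)
1/(t(a) + 8982935) = 1/(49**2 + 8982935) = 1/(2401 + 8982935) = 1/8985336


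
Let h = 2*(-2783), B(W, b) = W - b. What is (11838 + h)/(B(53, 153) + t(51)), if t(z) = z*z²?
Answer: 6272/132551 ≈ 0.047318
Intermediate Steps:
h = -5566
t(z) = z³
(11838 + h)/(B(53, 153) + t(51)) = (11838 - 5566)/((53 - 1*153) + 51³) = 6272/((53 - 153) + 132651) = 6272/(-100 + 132651) = 6272/132551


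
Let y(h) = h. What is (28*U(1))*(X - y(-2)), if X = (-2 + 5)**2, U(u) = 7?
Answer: 2156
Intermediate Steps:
X = 9 (X = 3**2 = 9)
(28*U(1))*(X - y(-2)) = (28*7)*(9 - 1*(-2)) = 196*(9 + 2) = 196*11 = 2156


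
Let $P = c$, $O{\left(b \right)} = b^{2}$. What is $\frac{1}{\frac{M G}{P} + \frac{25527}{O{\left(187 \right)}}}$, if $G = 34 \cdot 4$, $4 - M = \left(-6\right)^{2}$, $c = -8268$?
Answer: $\frac{72280923}{90810581} \approx 0.79595$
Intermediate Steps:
$P = -8268$
$M = -32$ ($M = 4 - \left(-6\right)^{2} = 4 - 36 = -32$)
$G = 136$
$\frac{1}{\frac{M G}{P} + \frac{25527}{O{\left(187 \right)}}} = \frac{1}{\frac{\left(-32\right) 136}{-8268} + \frac{25527}{187^{2}}} = \frac{1}{\left(-4352\right) \left(- \frac{1}{8268}\right) + \frac{25527}{34969}} = \frac{1}{\frac{1088}{2067} + 25527 \cdot \frac{1}{34969}} = \frac{1}{\frac{1088}{2067} + \frac{25527}{34969}} = \frac{1}{\frac{90810581}{72280923}} = \frac{72280923}{90810581}$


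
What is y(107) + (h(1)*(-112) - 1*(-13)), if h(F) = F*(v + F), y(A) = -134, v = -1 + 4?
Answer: -569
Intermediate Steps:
v = 3
h(F) = F*(3 + F)
y(107) + (h(1)*(-112) - 1*(-13)) = -134 + ((1*(3 + 1))*(-112) - 1*(-13)) = -134 + ((1*4)*(-112) + 13) = -134 + (4*(-112) + 13) = -134 + (-448 + 13) = -134 - 435 = -569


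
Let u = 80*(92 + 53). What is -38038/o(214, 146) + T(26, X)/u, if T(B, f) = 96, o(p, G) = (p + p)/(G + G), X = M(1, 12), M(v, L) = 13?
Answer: -2013160508/77575 ≈ -25951.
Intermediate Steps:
X = 13
o(p, G) = p/G (o(p, G) = (2*p)/((2*G)) = (2*p)*(1/(2*G)) = p/G)
u = 11600 (u = 80*145 = 11600)
-38038/o(214, 146) + T(26, X)/u = -38038/(214/146) + 96/11600 = -38038/(214*(1/146)) + 96*(1/11600) = -38038/107/73 + 6/725 = -38038*73/107 + 6/725 = -2776774/107 + 6/725 = -2013160508/77575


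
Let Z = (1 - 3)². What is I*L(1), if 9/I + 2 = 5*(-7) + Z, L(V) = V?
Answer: -3/11 ≈ -0.27273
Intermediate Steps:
Z = 4 (Z = (-2)² = 4)
I = -3/11 (I = 9/(-2 + (5*(-7) + 4)) = 9/(-2 + (-35 + 4)) = 9/(-2 - 31) = 9/(-33) = 9*(-1/33) = -3/11 ≈ -0.27273)
I*L(1) = -3/11*1 = -3/11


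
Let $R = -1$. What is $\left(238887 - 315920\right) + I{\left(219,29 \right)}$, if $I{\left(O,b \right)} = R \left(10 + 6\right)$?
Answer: $-77049$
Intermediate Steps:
$I{\left(O,b \right)} = -16$ ($I{\left(O,b \right)} = - (10 + 6) = \left(-1\right) 16 = -16$)
$\left(238887 - 315920\right) + I{\left(219,29 \right)} = \left(238887 - 315920\right) - 16 = -77033 - 16 = -77049$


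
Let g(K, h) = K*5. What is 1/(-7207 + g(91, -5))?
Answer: -1/6752 ≈ -0.00014810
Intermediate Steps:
g(K, h) = 5*K
1/(-7207 + g(91, -5)) = 1/(-7207 + 5*91) = 1/(-7207 + 455) = 1/(-6752) = -1/6752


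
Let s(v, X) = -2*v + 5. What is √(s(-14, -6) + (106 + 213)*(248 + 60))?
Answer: √98285 ≈ 313.50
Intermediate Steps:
s(v, X) = 5 - 2*v
√(s(-14, -6) + (106 + 213)*(248 + 60)) = √((5 - 2*(-14)) + (106 + 213)*(248 + 60)) = √((5 + 28) + 319*308) = √(33 + 98252) = √98285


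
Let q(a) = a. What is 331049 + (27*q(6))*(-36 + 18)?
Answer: 328133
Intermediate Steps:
331049 + (27*q(6))*(-36 + 18) = 331049 + (27*6)*(-36 + 18) = 331049 + 162*(-18) = 331049 - 2916 = 328133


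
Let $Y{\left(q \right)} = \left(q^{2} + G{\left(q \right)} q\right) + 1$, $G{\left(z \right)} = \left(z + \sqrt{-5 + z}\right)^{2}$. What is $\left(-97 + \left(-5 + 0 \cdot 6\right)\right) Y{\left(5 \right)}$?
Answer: $-15402$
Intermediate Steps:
$Y{\left(q \right)} = 1 + q^{2} + q \left(q + \sqrt{-5 + q}\right)^{2}$ ($Y{\left(q \right)} = \left(q^{2} + \left(q + \sqrt{-5 + q}\right)^{2} q\right) + 1 = \left(q^{2} + q \left(q + \sqrt{-5 + q}\right)^{2}\right) + 1 = 1 + q^{2} + q \left(q + \sqrt{-5 + q}\right)^{2}$)
$\left(-97 + \left(-5 + 0 \cdot 6\right)\right) Y{\left(5 \right)} = \left(-97 + \left(-5 + 0 \cdot 6\right)\right) \left(1 + 5^{2} + 5 \left(5 + \sqrt{-5 + 5}\right)^{2}\right) = \left(-97 + \left(-5 + 0\right)\right) \left(1 + 25 + 5 \left(5 + \sqrt{0}\right)^{2}\right) = \left(-97 - 5\right) \left(1 + 25 + 5 \left(5 + 0\right)^{2}\right) = - 102 \left(1 + 25 + 5 \cdot 5^{2}\right) = - 102 \left(1 + 25 + 5 \cdot 25\right) = - 102 \left(1 + 25 + 125\right) = \left(-102\right) 151 = -15402$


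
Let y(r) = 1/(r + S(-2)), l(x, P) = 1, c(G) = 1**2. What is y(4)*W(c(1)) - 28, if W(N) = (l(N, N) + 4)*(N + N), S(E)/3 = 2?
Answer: -27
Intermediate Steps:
c(G) = 1
S(E) = 6 (S(E) = 3*2 = 6)
y(r) = 1/(6 + r) (y(r) = 1/(r + 6) = 1/(6 + r))
W(N) = 10*N (W(N) = (1 + 4)*(N + N) = 5*(2*N) = 10*N)
y(4)*W(c(1)) - 28 = (10*1)/(6 + 4) - 28 = 10/10 - 28 = (1/10)*10 - 28 = 1 - 28 = -27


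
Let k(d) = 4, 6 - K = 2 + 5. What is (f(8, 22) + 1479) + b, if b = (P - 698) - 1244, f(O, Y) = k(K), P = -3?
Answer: -462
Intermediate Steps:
K = -1 (K = 6 - (2 + 5) = 6 - 1*7 = 6 - 7 = -1)
f(O, Y) = 4
b = -1945 (b = (-3 - 698) - 1244 = -701 - 1244 = -1945)
(f(8, 22) + 1479) + b = (4 + 1479) - 1945 = 1483 - 1945 = -462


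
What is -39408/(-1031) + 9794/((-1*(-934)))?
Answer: 23452343/481477 ≈ 48.709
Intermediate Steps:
-39408/(-1031) + 9794/((-1*(-934))) = -39408*(-1/1031) + 9794/934 = 39408/1031 + 9794*(1/934) = 39408/1031 + 4897/467 = 23452343/481477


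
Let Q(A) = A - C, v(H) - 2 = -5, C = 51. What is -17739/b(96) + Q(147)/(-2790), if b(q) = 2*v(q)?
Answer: 2749513/930 ≈ 2956.5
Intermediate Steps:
v(H) = -3 (v(H) = 2 - 5 = -3)
b(q) = -6 (b(q) = 2*(-3) = -6)
Q(A) = -51 + A (Q(A) = A - 1*51 = A - 51 = -51 + A)
-17739/b(96) + Q(147)/(-2790) = -17739/(-6) + (-51 + 147)/(-2790) = -17739*(-1/6) + 96*(-1/2790) = 5913/2 - 16/465 = 2749513/930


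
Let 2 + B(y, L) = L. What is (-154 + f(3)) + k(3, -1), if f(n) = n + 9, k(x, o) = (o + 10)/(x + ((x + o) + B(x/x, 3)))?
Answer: -281/2 ≈ -140.50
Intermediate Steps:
B(y, L) = -2 + L
k(x, o) = (10 + o)/(1 + o + 2*x) (k(x, o) = (o + 10)/(x + ((x + o) + (-2 + 3))) = (10 + o)/(x + ((o + x) + 1)) = (10 + o)/(x + (1 + o + x)) = (10 + o)/(1 + o + 2*x))
f(n) = 9 + n
(-154 + f(3)) + k(3, -1) = (-154 + (9 + 3)) + (10 - 1)/(1 - 1 + 2*3) = (-154 + 12) + 9/(1 - 1 + 6) = -142 + 9/6 = -142 + (⅙)*9 = -142 + 3/2 = -281/2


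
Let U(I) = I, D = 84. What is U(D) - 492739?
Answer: -492655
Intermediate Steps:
U(D) - 492739 = 84 - 492739 = -492655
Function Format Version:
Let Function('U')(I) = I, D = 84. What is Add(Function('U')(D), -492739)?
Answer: -492655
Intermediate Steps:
Add(Function('U')(D), -492739) = Add(84, -492739) = -492655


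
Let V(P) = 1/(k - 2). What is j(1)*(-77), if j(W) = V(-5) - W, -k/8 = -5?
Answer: 2849/38 ≈ 74.974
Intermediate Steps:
k = 40 (k = -8*(-5) = 40)
V(P) = 1/38 (V(P) = 1/(40 - 2) = 1/38)
j(W) = 1/38 - W
j(1)*(-77) = (1/38 - 1*1)*(-77) = (1/38 - 1)*(-77) = -37/38*(-77) = 2849/38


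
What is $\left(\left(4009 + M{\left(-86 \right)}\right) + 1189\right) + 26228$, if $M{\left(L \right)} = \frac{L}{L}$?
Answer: $31427$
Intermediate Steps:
$M{\left(L \right)} = 1$
$\left(\left(4009 + M{\left(-86 \right)}\right) + 1189\right) + 26228 = \left(\left(4009 + 1\right) + 1189\right) + 26228 = \left(4010 + 1189\right) + 26228 = 5199 + 26228 = 31427$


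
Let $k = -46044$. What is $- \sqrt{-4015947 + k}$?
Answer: $- i \sqrt{4061991} \approx - 2015.4 i$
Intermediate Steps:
$- \sqrt{-4015947 + k} = - \sqrt{-4015947 - 46044} = - \sqrt{-4061991} = - i \sqrt{4061991}$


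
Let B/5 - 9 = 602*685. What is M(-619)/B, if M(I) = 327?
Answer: 327/2061895 ≈ 0.00015859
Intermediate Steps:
B = 2061895 (B = 45 + 5*(602*685) = 45 + 5*412370 = 45 + 2061850 = 2061895)
M(-619)/B = 327/2061895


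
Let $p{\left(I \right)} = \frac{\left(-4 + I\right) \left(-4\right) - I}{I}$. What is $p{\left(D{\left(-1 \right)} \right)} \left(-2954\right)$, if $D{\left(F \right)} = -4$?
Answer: $26586$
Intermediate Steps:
$p{\left(I \right)} = \frac{16 - 5 I}{I}$ ($p{\left(I \right)} = \frac{\left(16 - 4 I\right) - I}{I} = \frac{16 - 5 I}{I}$)
$p{\left(D{\left(-1 \right)} \right)} \left(-2954\right) = \left(-5 + \frac{16}{-4}\right) \left(-2954\right) = \left(-5 + 16 \left(- \frac{1}{4}\right)\right) \left(-2954\right) = \left(-5 - 4\right) \left(-2954\right) = \left(-9\right) \left(-2954\right) = 26586$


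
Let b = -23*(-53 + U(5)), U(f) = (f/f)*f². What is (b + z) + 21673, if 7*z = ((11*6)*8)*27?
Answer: 170475/7 ≈ 24354.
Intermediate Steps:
U(f) = f² (U(f) = 1*f² = f²)
b = 644 (b = -23*(-53 + 5²) = -23*(-53 + 25) = -23*(-28) = 644)
z = 14256/7 (z = (((11*6)*8)*27)/7 = ((66*8)*27)/7 = (528*27)/7 = (⅐)*14256 = 14256/7 ≈ 2036.6)
(b + z) + 21673 = (644 + 14256/7) + 21673 = 18764/7 + 21673 = 170475/7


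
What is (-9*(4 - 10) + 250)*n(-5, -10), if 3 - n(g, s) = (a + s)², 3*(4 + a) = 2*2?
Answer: -430768/9 ≈ -47863.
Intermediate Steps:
a = -8/3 (a = -4 + (2*2)/3 = -4 + (⅓)*4 = -4 + 4/3 = -8/3 ≈ -2.6667)
n(g, s) = 3 - (-8/3 + s)²
(-9*(4 - 10) + 250)*n(-5, -10) = (-9*(4 - 10) + 250)*(3 - (-8 + 3*(-10))²/9) = (-9*(-6) + 250)*(3 - (-8 - 30)²/9) = (54 + 250)*(3 - ⅑*(-38)²) = 304*(3 - ⅑*1444) = 304*(3 - 1444/9) = 304*(-1417/9) = -430768/9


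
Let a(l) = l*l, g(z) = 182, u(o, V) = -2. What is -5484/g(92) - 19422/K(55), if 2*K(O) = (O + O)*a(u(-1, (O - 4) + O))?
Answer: -1185321/10010 ≈ -118.41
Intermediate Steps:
a(l) = l²
K(O) = 4*O (K(O) = ((O + O)*(-2)²)/2 = ((2*O)*4)/2 = (8*O)/2 = 4*O)
-5484/g(92) - 19422/K(55) = -5484/182 - 19422/(4*55) = -5484*1/182 - 19422/220 = -2742/91 - 19422*1/220 = -2742/91 - 9711/110 = -1185321/10010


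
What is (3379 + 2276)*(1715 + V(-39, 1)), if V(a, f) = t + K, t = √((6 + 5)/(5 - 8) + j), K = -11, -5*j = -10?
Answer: 9636120 + 1885*I*√15 ≈ 9.6361e+6 + 7300.6*I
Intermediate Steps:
j = 2 (j = -⅕*(-10) = 2)
t = I*√15/3 (t = √((6 + 5)/(5 - 8) + 2) = √(11/(-3) + 2) = √(11*(-⅓) + 2) = √(-11/3 + 2) = √(-5/3) = I*√15/3 ≈ 1.291*I)
V(a, f) = -11 + I*√15/3 (V(a, f) = I*√15/3 - 11 = -11 + I*√15/3)
(3379 + 2276)*(1715 + V(-39, 1)) = (3379 + 2276)*(1715 + (-11 + I*√15/3)) = 5655*(1704 + I*√15/3) = 9636120 + 1885*I*√15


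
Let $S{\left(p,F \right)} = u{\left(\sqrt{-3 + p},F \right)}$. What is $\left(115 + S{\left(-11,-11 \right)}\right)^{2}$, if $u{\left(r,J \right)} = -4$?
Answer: $12321$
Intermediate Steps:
$S{\left(p,F \right)} = -4$
$\left(115 + S{\left(-11,-11 \right)}\right)^{2} = \left(115 - 4\right)^{2} = 111^{2} = 12321$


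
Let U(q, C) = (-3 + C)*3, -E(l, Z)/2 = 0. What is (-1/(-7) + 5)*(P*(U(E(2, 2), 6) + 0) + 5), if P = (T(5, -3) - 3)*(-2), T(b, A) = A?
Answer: 4068/7 ≈ 581.14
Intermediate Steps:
E(l, Z) = 0 (E(l, Z) = -2*0 = 0)
U(q, C) = -9 + 3*C
P = 12 (P = (-3 - 3)*(-2) = -6*(-2) = 12)
(-1/(-7) + 5)*(P*(U(E(2, 2), 6) + 0) + 5) = (-1/(-7) + 5)*(12*((-9 + 3*6) + 0) + 5) = (-1*(-1/7) + 5)*(12*((-9 + 18) + 0) + 5) = (1/7 + 5)*(12*(9 + 0) + 5) = 36*(12*9 + 5)/7 = 36*(108 + 5)/7 = (36/7)*113 = 4068/7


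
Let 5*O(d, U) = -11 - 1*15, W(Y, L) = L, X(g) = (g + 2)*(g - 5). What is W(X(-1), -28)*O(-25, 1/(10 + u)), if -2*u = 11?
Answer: 728/5 ≈ 145.60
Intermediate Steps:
u = -11/2 (u = -½*11 = -11/2 ≈ -5.5000)
X(g) = (-5 + g)*(2 + g) (X(g) = (2 + g)*(-5 + g) = (-5 + g)*(2 + g))
O(d, U) = -26/5 (O(d, U) = (-11 - 1*15)/5 = (-11 - 15)/5 = (⅕)*(-26) = -26/5)
W(X(-1), -28)*O(-25, 1/(10 + u)) = -28*(-26/5) = 728/5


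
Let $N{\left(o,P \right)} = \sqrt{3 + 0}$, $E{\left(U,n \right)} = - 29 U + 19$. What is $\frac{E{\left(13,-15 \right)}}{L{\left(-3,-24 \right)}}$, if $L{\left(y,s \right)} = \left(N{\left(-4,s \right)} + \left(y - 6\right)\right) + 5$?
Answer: $\frac{1432}{13} + \frac{358 \sqrt{3}}{13} \approx 157.85$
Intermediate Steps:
$E{\left(U,n \right)} = 19 - 29 U$
$N{\left(o,P \right)} = \sqrt{3}$
$L{\left(y,s \right)} = -1 + y + \sqrt{3}$ ($L{\left(y,s \right)} = \left(\sqrt{3} + \left(y - 6\right)\right) + 5 = \left(\sqrt{3} + \left(-6 + y\right)\right) + 5 = \left(-6 + y + \sqrt{3}\right) + 5 = -1 + y + \sqrt{3}$)
$\frac{E{\left(13,-15 \right)}}{L{\left(-3,-24 \right)}} = \frac{19 - 377}{-1 - 3 + \sqrt{3}} = \frac{19 - 377}{-4 + \sqrt{3}} = - \frac{358}{-4 + \sqrt{3}}$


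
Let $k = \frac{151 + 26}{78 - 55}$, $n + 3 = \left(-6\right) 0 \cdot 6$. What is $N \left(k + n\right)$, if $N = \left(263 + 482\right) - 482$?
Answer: $\frac{28404}{23} \approx 1235.0$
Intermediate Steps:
$n = -3$ ($n = -3 + \left(-6\right) 0 \cdot 6 = -3 + 0 \cdot 6 = -3 + 0 = -3$)
$N = 263$ ($N = 745 - 482 = 263$)
$k = \frac{177}{23} \approx 7.6956$
$N \left(k + n\right) = 263 \left(\frac{177}{23} - 3\right) = 263 \cdot \frac{108}{23} = \frac{28404}{23}$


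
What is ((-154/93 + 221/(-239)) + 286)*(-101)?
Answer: -636255863/22227 ≈ -28625.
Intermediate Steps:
((-154/93 + 221/(-239)) + 286)*(-101) = ((-154*1/93 + 221*(-1/239)) + 286)*(-101) = ((-154/93 - 221/239) + 286)*(-101) = (-57359/22227 + 286)*(-101) = (6299563/22227)*(-101) = -636255863/22227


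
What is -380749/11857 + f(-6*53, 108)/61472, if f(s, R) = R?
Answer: -5851030493/182218376 ≈ -32.110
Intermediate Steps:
-380749/11857 + f(-6*53, 108)/61472 = -380749/11857 + 108/61472 = -380749*1/11857 + 108*(1/61472) = -380749/11857 + 27/15368 = -5851030493/182218376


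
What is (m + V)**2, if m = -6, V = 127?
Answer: 14641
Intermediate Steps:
(m + V)**2 = (-6 + 127)**2 = 121**2 = 14641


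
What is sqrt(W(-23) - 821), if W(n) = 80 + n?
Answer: 2*I*sqrt(191) ≈ 27.641*I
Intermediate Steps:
sqrt(W(-23) - 821) = sqrt((80 - 23) - 821) = sqrt(57 - 821) = sqrt(-764) = 2*I*sqrt(191)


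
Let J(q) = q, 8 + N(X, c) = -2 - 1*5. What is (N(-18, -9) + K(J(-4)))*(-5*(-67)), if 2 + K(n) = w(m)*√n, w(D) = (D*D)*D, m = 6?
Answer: -5695 + 144720*I ≈ -5695.0 + 1.4472e+5*I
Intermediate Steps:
w(D) = D³ (w(D) = D²*D = D³)
N(X, c) = -15 (N(X, c) = -8 + (-2 - 1*5) = -8 + (-2 - 5) = -8 - 7 = -15)
K(n) = -2 + 216*√n (K(n) = -2 + 6³*√n = -2 + 216*√n)
(N(-18, -9) + K(J(-4)))*(-5*(-67)) = (-15 + (-2 + 216*√(-4)))*(-5*(-67)) = (-15 + (-2 + 216*(2*I)))*335 = (-15 + (-2 + 432*I))*335 = (-17 + 432*I)*335 = -5695 + 144720*I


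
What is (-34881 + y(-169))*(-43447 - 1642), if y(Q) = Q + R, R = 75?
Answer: 1576987775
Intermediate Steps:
y(Q) = 75 + Q (y(Q) = Q + 75 = 75 + Q)
(-34881 + y(-169))*(-43447 - 1642) = (-34881 + (75 - 169))*(-43447 - 1642) = (-34881 - 94)*(-45089) = -34975*(-45089) = 1576987775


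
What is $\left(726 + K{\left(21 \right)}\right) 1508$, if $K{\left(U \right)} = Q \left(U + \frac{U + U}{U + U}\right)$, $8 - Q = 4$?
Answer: $1227512$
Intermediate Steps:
$Q = 4$ ($Q = 8 - 4 = 4$)
$K{\left(U \right)} = 4 + 4 U$ ($K{\left(U \right)} = 4 \left(U + \frac{U + U}{U + U}\right) = 4 \left(U + \frac{2 U}{2 U}\right) = 4 \left(U + 2 U \frac{1}{2 U}\right) = 4 \left(U + 1\right) = 4 \left(1 + U\right) = 4 + 4 U$)
$\left(726 + K{\left(21 \right)}\right) 1508 = \left(726 + \left(4 + 4 \cdot 21\right)\right) 1508 = \left(726 + \left(4 + 84\right)\right) 1508 = \left(726 + 88\right) 1508 = 814 \cdot 1508 = 1227512$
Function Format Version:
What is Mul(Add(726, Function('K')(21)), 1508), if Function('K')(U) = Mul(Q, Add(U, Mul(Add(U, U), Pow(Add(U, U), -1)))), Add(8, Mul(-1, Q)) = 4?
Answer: 1227512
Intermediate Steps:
Q = 4 (Q = Add(8, Mul(-1, 4)) = Add(8, -4) = 4)
Function('K')(U) = Add(4, Mul(4, U)) (Function('K')(U) = Mul(4, Add(U, Mul(Add(U, U), Pow(Add(U, U), -1)))) = Mul(4, Add(U, Mul(Mul(2, U), Pow(Mul(2, U), -1)))) = Mul(4, Add(U, Mul(Mul(2, U), Mul(Rational(1, 2), Pow(U, -1))))) = Mul(4, Add(U, 1)) = Mul(4, Add(1, U)) = Add(4, Mul(4, U)))
Mul(Add(726, Function('K')(21)), 1508) = Mul(Add(726, Add(4, Mul(4, 21))), 1508) = Mul(Add(726, Add(4, 84)), 1508) = Mul(Add(726, 88), 1508) = Mul(814, 1508) = 1227512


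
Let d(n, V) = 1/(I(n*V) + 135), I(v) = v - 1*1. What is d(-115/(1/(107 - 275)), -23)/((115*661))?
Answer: -1/33767839390 ≈ -2.9614e-11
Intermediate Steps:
I(v) = -1 + v (I(v) = v - 1 = -1 + v)
d(n, V) = 1/(134 + V*n) (d(n, V) = 1/((-1 + n*V) + 135) = 1/((-1 + V*n) + 135) = 1/(134 + V*n))
d(-115/(1/(107 - 275)), -23)/((115*661)) = 1/((134 - (-2645)/(1/(107 - 275)))*((115*661))) = 1/((134 - (-2645)/(1/(-168)))*76015) = (1/76015)/(134 - (-2645)/(-1/168)) = (1/76015)/(134 - (-2645)*(-168)) = (1/76015)/(134 - 23*19320) = (1/76015)/(134 - 444360) = (1/76015)/(-444226) = -1/444226*1/76015 = -1/33767839390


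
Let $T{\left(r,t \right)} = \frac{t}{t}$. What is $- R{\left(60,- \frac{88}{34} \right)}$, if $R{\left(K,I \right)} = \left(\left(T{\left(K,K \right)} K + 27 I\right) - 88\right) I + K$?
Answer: $- \frac{90556}{289} \approx -313.34$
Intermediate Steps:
$T{\left(r,t \right)} = 1$
$R{\left(K,I \right)} = K + I \left(-88 + K + 27 I\right)$ ($R{\left(K,I \right)} = \left(\left(1 K + 27 I\right) - 88\right) I + K = \left(\left(K + 27 I\right) - 88\right) I + K = \left(-88 + K + 27 I\right) I + K = I \left(-88 + K + 27 I\right) + K = K + I \left(-88 + K + 27 I\right)$)
$- R{\left(60,- \frac{88}{34} \right)} = - (60 - 88 \left(- \frac{88}{34}\right) + 27 \left(- \frac{88}{34}\right)^{2} + - \frac{88}{34} \cdot 60) = - (60 - 88 \left(\left(-88\right) \frac{1}{34}\right) + 27 \left(\left(-88\right) \frac{1}{34}\right)^{2} + \left(-88\right) \frac{1}{34} \cdot 60) = - (60 - - \frac{3872}{17} + 27 \left(- \frac{44}{17}\right)^{2} - \frac{2640}{17}) = - (60 + \frac{3872}{17} + 27 \cdot \frac{1936}{289} - \frac{2640}{17}) = - (60 + \frac{3872}{17} + \frac{52272}{289} - \frac{2640}{17}) = \left(-1\right) \frac{90556}{289} = - \frac{90556}{289}$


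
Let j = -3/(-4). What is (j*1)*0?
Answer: 0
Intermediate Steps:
j = ¾ (j = -3*(-¼) = ¾ ≈ 0.75000)
(j*1)*0 = ((¾)*1)*0 = (¾)*0 = 0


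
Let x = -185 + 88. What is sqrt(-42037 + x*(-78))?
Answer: I*sqrt(34471) ≈ 185.66*I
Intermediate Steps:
x = -97
sqrt(-42037 + x*(-78)) = sqrt(-42037 - 97*(-78)) = sqrt(-42037 + 7566) = sqrt(-34471) = I*sqrt(34471)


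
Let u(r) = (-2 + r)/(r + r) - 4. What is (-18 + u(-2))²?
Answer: 441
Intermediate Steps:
u(r) = -4 + (-2 + r)/(2*r) (u(r) = (-2 + r)/((2*r)) - 4 = (-2 + r)*(1/(2*r)) - 4 = (-2 + r)/(2*r) - 4 = -4 + (-2 + r)/(2*r))
(-18 + u(-2))² = (-18 + (-7/2 - 1/(-2)))² = (-18 + (-7/2 - 1*(-½)))² = (-18 + (-7/2 + ½))² = (-18 - 3)² = (-21)² = 441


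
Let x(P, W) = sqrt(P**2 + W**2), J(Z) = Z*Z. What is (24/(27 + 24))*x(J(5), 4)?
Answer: 8*sqrt(641)/17 ≈ 11.914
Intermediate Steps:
J(Z) = Z**2
(24/(27 + 24))*x(J(5), 4) = (24/(27 + 24))*sqrt((5**2)**2 + 4**2) = (24/51)*sqrt(25**2 + 16) = ((1/51)*24)*sqrt(625 + 16) = 8*sqrt(641)/17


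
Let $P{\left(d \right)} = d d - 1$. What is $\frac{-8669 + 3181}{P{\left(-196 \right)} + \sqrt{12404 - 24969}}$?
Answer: $- \frac{21082152}{147572479} + \frac{2744 i \sqrt{12565}}{737862395} \approx -0.14286 + 0.00041686 i$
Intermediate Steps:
$P{\left(d \right)} = -1 + d^{2}$ ($P{\left(d \right)} = d^{2} - 1 = -1 + d^{2}$)
$\frac{-8669 + 3181}{P{\left(-196 \right)} + \sqrt{12404 - 24969}} = \frac{-8669 + 3181}{\left(-1 + \left(-196\right)^{2}\right) + \sqrt{12404 - 24969}} = - \frac{5488}{\left(-1 + 38416\right) + \sqrt{-12565}} = - \frac{5488}{38415 + i \sqrt{12565}}$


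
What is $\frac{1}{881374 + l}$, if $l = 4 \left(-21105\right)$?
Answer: $\frac{1}{796954} \approx 1.2548 \cdot 10^{-6}$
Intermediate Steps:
$l = -84420$
$\frac{1}{881374 + l} = \frac{1}{881374 - 84420} = \frac{1}{796954}$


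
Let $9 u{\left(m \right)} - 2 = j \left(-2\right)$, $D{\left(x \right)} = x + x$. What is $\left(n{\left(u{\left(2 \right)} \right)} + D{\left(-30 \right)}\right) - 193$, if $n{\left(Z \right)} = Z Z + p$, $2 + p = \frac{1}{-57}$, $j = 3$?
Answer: $- \frac{392168}{1539} \approx -254.82$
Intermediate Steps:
$D{\left(x \right)} = 2 x$
$p = - \frac{115}{57}$ ($p = -2 + \frac{1}{-57} = -2 - \frac{1}{57} = - \frac{115}{57} \approx -2.0175$)
$u{\left(m \right)} = - \frac{4}{9}$ ($u{\left(m \right)} = \frac{2}{9} + \frac{3 \left(-2\right)}{9} = \frac{2}{9} + \frac{1}{9} \left(-6\right) = \frac{2}{9} - \frac{2}{3} = - \frac{4}{9}$)
$n{\left(Z \right)} = - \frac{115}{57} + Z^{2}$ ($n{\left(Z \right)} = Z Z - \frac{115}{57} = Z^{2} - \frac{115}{57} = - \frac{115}{57} + Z^{2}$)
$\left(n{\left(u{\left(2 \right)} \right)} + D{\left(-30 \right)}\right) - 193 = \left(\left(- \frac{115}{57} + \left(- \frac{4}{9}\right)^{2}\right) + 2 \left(-30\right)\right) - 193 = \left(\left(- \frac{115}{57} + \frac{16}{81}\right) - 60\right) - 193 = \left(- \frac{2801}{1539} - 60\right) - 193 = - \frac{95141}{1539} - 193 = - \frac{392168}{1539}$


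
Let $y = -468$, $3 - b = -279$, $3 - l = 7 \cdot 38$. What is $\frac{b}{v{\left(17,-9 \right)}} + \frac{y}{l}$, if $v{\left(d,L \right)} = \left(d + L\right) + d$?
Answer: $\frac{85866}{6575} \approx 13.059$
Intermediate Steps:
$l = -263$ ($l = 3 - 7 \cdot 38 = 3 - 266 = -263$)
$b = 282$ ($b = 3 - -279 = 3 + 279 = 282$)
$v{\left(d,L \right)} = L + 2 d$ ($v{\left(d,L \right)} = \left(L + d\right) + d = L + 2 d$)
$\frac{b}{v{\left(17,-9 \right)}} + \frac{y}{l} = \frac{282}{-9 + 2 \cdot 17} - \frac{468}{-263} = \frac{282}{-9 + 34} - - \frac{468}{263} = \frac{282}{25} + \frac{468}{263} = \frac{85866}{6575}$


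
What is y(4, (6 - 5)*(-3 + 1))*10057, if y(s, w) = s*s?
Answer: 160912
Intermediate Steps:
y(s, w) = s²
y(4, (6 - 5)*(-3 + 1))*10057 = 4²*10057 = 16*10057 = 160912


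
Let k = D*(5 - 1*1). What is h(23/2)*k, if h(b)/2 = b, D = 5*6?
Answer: 2760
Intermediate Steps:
D = 30
h(b) = 2*b
k = 120 (k = 30*(5 - 1*1) = 30*(5 - 1) = 30*4 = 120)
h(23/2)*k = (2*(23/2))*120 = 23*120 = 2760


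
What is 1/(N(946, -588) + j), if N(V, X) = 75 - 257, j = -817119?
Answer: -1/817301 ≈ -1.2235e-6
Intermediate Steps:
N(V, X) = -182
1/(N(946, -588) + j) = 1/(-182 - 817119) = 1/(-817301) = -1/817301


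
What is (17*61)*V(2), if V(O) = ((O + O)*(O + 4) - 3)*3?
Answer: 65331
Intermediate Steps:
V(O) = -9 + 6*O*(4 + O) (V(O) = ((2*O)*(4 + O) - 3)*3 = (2*O*(4 + O) - 3)*3 = (-3 + 2*O*(4 + O))*3 = -9 + 6*O*(4 + O))
(17*61)*V(2) = (17*61)*(-9 + 6*2**2 + 24*2) = 1037*(-9 + 6*4 + 48) = 1037*(-9 + 24 + 48) = 1037*63 = 65331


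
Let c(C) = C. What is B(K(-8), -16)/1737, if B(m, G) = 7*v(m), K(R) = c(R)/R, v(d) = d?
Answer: 7/1737 ≈ 0.0040299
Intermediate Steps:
K(R) = 1 (K(R) = R/R = 1)
B(m, G) = 7*m
B(K(-8), -16)/1737 = (7*1)/1737 = 7*(1/1737) = 7/1737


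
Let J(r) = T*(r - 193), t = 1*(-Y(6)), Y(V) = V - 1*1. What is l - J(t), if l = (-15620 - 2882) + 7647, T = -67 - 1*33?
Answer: -30655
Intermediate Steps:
T = -100 (T = -67 - 33 = -100)
Y(V) = -1 + V (Y(V) = V - 1 = -1 + V)
t = -5 (t = 1*(-(-1 + 6)) = 1*(-1*5) = 1*(-5) = -5)
l = -10855 (l = -18502 + 7647 = -10855)
J(r) = 19300 - 100*r (J(r) = -100*(r - 193) = -100*(-193 + r) = 19300 - 100*r)
l - J(t) = -10855 - (19300 - 100*(-5)) = -10855 - (19300 + 500) = -10855 - 1*19800 = -10855 - 19800 = -30655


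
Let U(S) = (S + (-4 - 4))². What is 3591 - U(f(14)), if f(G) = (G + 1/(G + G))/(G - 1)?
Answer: 469447775/132496 ≈ 3543.1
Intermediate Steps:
f(G) = (G + 1/(2*G))/(-1 + G)
U(S) = (-8 + S)² (U(S) = (S - 8)² = (-8 + S)²)
3591 - U(f(14)) = 3591 - (-8 + (½ + 14²)/(14*(-1 + 14)))² = 3591 - (-8 + (1/14)*(½ + 196)/13)² = 3591 - (-8 + (1/14)*(1/13)*(393/2))² = 3591 - (-8 + 393/364)² = 3591 - (-2519/364)² = 3591 - 1*6345361/132496 = 3591 - 6345361/132496 = 469447775/132496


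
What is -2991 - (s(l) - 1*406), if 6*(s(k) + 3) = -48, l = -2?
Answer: -2574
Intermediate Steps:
s(k) = -11 (s(k) = -3 + (⅙)*(-48) = -3 - 8 = -11)
-2991 - (s(l) - 1*406) = -2991 - (-11 - 1*406) = -2991 - (-11 - 406) = -2991 - 1*(-417) = -2991 + 417 = -2574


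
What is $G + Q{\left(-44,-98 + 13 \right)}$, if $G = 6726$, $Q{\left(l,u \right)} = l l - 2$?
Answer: $8660$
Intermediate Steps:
$Q{\left(l,u \right)} = -2 + l^{2}$ ($Q{\left(l,u \right)} = l^{2} - 2 = -2 + l^{2}$)
$G + Q{\left(-44,-98 + 13 \right)} = 6726 - \left(2 - \left(-44\right)^{2}\right) = 6726 + \left(-2 + 1936\right) = 6726 + 1934 = 8660$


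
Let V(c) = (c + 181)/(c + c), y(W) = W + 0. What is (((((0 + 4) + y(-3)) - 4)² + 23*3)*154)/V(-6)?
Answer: -20592/25 ≈ -823.68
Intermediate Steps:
y(W) = W
V(c) = (181 + c)/(2*c) (V(c) = (181 + c)/((2*c)) = (181 + c)*(1/(2*c)) = (181 + c)/(2*c))
(((((0 + 4) + y(-3)) - 4)² + 23*3)*154)/V(-6) = (((((0 + 4) - 3) - 4)² + 23*3)*154)/(((½)*(181 - 6)/(-6))) = ((((4 - 3) - 4)² + 69)*154)/(((½)*(-⅙)*175)) = (((1 - 4)² + 69)*154)/(-175/12) = (((-3)² + 69)*154)*(-12/175) = ((9 + 69)*154)*(-12/175) = (78*154)*(-12/175) = 12012*(-12/175) = -20592/25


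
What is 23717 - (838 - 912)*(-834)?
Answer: -37999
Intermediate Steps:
23717 - (838 - 912)*(-834) = 23717 - (-74)*(-834) = 23717 - 1*61716 = 23717 - 61716 = -37999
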